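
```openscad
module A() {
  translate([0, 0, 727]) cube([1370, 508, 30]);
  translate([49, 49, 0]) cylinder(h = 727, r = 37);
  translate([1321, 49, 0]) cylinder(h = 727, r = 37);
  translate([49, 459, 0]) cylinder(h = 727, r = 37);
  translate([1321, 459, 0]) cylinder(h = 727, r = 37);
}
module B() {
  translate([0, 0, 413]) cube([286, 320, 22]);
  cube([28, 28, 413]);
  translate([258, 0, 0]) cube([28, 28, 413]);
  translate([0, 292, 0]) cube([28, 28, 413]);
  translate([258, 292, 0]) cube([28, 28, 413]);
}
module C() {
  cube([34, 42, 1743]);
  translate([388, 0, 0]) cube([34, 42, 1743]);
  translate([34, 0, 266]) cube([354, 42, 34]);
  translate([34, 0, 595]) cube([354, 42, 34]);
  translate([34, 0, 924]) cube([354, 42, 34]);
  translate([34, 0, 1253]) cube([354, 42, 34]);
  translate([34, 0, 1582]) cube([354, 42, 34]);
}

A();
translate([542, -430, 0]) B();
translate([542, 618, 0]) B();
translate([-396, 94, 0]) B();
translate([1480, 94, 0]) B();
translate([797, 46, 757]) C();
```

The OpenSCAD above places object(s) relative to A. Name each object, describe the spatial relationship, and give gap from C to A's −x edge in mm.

The ladder's min-x is at 797; the table's min-x is 0; gap = 797 mm.

A is a table. B is a stool. C is a ladder. Four stools sit around the table at the −y, +y, −x, +x sides. The ladder is on top of the table. The gap from the ladder to the table's −x edge is 797 mm.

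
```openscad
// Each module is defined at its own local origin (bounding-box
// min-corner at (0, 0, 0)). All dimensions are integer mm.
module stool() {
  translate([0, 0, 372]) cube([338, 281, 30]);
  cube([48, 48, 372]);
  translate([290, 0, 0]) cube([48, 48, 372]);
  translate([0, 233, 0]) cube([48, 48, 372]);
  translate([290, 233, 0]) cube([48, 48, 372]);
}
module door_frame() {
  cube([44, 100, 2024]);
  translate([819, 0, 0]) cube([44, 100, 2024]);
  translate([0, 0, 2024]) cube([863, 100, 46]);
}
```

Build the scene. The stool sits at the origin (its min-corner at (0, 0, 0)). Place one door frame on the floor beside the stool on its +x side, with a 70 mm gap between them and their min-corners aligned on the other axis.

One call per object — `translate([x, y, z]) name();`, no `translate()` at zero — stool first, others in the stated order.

stool();
translate([408, 0, 0]) door_frame();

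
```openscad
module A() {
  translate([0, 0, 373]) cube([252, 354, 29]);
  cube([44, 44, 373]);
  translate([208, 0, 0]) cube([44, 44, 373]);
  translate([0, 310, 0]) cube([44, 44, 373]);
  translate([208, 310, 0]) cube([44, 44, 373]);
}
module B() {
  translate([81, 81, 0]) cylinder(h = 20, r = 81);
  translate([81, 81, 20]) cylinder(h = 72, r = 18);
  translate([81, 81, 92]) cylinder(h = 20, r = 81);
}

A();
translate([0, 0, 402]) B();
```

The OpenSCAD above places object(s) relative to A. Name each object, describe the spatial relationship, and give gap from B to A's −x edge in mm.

The spool's min-x is at 0; the stool's min-x is 0; gap = 0 mm.

A is a stool. B is a spool. The spool is on top of the stool. The gap from the spool to the stool's −x edge is 0 mm.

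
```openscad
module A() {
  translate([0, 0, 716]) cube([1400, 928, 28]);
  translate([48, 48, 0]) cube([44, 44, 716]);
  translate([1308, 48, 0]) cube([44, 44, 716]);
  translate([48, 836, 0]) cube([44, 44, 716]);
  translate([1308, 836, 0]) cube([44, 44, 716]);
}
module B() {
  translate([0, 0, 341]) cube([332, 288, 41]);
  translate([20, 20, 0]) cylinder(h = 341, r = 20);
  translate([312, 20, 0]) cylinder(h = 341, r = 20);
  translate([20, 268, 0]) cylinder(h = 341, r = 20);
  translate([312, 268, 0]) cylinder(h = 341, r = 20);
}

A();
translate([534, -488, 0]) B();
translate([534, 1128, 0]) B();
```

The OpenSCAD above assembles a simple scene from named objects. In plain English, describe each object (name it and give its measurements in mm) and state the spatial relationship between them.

A is a table: top 1400 mm (x) × 928 mm (y), 28 mm thick, upper face at z = 744 mm, on four 44×44 mm square legs, each inset 48 mm from the nearest pair of top edges, running from z = 0 to the bottom of the top.

B is a four-legged stool. The seat is a 332×288×41 mm slab whose top surface is at z = 382 mm; four round legs, each 40 mm in diameter, run from the floor (z = 0) to the underside of the seat, each leg's axis is inset half a diameter from the nearest pair of seat edges (so the leg's bounding box is flush with the corner).

Two stools sit around the table at the −y, +y sides.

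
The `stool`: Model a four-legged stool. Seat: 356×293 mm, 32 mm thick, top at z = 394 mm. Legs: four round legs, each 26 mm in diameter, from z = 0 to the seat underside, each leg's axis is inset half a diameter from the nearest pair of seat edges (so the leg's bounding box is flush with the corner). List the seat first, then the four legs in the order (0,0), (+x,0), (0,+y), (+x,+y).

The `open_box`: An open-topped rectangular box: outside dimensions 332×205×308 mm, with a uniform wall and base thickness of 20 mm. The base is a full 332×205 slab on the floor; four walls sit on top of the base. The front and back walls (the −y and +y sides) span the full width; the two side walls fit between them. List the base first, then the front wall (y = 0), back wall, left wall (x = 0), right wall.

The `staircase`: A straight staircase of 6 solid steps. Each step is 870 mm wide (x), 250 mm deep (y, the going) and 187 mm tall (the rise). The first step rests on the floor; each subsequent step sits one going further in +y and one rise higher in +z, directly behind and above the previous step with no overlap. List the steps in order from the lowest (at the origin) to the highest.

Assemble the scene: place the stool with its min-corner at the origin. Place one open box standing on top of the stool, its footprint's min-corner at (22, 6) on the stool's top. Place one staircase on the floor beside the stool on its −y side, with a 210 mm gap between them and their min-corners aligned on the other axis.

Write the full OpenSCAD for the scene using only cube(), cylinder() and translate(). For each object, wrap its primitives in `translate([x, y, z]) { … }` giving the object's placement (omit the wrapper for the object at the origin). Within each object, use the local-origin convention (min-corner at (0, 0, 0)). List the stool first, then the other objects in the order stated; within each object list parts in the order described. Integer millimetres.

translate([0, 0, 362]) cube([356, 293, 32]);
translate([13, 13, 0]) cylinder(h = 362, r = 13);
translate([343, 13, 0]) cylinder(h = 362, r = 13);
translate([13, 280, 0]) cylinder(h = 362, r = 13);
translate([343, 280, 0]) cylinder(h = 362, r = 13);
translate([22, 6, 394]) {
  cube([332, 205, 20]);
  translate([0, 0, 20]) cube([332, 20, 288]);
  translate([0, 185, 20]) cube([332, 20, 288]);
  translate([0, 20, 20]) cube([20, 165, 288]);
  translate([312, 20, 20]) cube([20, 165, 288]);
}
translate([0, -1710, 0]) {
  cube([870, 250, 187]);
  translate([0, 250, 187]) cube([870, 250, 187]);
  translate([0, 500, 374]) cube([870, 250, 187]);
  translate([0, 750, 561]) cube([870, 250, 187]);
  translate([0, 1000, 748]) cube([870, 250, 187]);
  translate([0, 1250, 935]) cube([870, 250, 187]);
}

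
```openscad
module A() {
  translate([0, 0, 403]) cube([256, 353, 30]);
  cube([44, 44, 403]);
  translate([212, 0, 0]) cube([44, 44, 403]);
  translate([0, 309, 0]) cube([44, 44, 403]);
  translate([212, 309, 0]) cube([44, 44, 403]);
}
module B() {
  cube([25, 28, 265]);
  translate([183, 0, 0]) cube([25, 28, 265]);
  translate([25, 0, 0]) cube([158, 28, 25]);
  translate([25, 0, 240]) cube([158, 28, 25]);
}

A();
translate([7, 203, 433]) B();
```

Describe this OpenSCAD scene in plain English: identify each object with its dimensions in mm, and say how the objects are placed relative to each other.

A is a four-legged stool. The seat is a 256×353×30 mm slab whose top surface is at z = 433 mm; four square legs, each 44×44 mm in cross-section, run from the floor (z = 0) to the underside of the seat, each flush with a corner of the seat.

B is a rectangular picture frame lying in the x–z plane (depth along y). The opening is 158 mm wide (x) by 215 mm tall (z), surrounded by a border 25 mm wide on all four sides. The frame is 28 mm deep and is made of two full-height vertical stiles with two horizontal rails fitted between them.

The picture frame is on top of the stool.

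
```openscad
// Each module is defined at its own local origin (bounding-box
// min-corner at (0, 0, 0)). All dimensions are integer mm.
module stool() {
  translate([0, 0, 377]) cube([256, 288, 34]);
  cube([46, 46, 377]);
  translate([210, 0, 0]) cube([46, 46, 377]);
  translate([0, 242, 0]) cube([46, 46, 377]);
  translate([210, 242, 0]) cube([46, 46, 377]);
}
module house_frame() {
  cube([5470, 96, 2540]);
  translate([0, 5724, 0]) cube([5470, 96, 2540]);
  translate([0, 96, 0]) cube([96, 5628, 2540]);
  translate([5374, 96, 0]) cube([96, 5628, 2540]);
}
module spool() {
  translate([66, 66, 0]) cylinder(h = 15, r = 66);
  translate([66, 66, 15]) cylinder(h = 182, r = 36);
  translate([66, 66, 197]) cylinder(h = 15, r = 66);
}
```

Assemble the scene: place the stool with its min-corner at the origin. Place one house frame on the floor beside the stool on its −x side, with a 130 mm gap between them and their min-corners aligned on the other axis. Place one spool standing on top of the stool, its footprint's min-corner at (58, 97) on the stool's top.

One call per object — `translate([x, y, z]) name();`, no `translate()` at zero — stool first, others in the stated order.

stool();
translate([-5600, 0, 0]) house_frame();
translate([58, 97, 411]) spool();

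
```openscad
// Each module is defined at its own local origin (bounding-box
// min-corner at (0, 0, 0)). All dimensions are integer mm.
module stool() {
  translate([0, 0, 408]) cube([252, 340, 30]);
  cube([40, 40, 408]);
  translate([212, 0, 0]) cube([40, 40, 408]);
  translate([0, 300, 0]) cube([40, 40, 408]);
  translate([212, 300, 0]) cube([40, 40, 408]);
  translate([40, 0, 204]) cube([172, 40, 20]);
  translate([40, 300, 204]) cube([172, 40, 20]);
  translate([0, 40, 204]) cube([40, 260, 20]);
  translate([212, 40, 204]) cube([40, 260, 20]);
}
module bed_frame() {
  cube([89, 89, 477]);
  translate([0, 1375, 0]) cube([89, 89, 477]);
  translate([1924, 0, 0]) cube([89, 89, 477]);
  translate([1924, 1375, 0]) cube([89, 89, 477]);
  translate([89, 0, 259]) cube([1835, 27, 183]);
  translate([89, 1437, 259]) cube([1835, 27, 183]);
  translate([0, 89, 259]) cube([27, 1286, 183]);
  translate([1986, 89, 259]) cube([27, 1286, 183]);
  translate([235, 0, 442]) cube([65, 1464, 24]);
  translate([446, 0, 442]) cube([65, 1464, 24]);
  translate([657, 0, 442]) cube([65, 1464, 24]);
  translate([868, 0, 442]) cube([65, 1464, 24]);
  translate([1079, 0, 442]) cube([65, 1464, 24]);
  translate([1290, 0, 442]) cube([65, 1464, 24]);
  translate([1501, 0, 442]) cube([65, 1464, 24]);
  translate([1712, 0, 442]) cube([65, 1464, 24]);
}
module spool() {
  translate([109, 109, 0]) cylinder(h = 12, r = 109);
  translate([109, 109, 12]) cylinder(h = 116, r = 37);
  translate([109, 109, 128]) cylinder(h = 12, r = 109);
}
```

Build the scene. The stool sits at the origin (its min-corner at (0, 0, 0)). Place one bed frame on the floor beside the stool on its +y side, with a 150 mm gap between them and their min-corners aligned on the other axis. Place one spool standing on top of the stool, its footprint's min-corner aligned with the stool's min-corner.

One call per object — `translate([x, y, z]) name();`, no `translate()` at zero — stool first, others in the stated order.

stool();
translate([0, 490, 0]) bed_frame();
translate([0, 0, 438]) spool();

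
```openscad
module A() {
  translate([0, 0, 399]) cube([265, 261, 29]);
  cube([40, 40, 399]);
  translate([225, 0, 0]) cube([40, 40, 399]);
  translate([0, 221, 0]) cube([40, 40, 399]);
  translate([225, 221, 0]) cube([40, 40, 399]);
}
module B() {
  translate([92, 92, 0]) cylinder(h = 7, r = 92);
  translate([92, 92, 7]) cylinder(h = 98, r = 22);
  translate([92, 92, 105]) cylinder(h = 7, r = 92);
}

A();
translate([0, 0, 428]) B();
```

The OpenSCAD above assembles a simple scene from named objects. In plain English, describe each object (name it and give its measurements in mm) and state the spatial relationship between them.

A is a four-legged stool. The seat is 265×261 mm, 29 mm thick, top at z = 428 mm. It stands on four square legs, each 40×40 mm in cross-section, from z = 0 to the seat underside, each flush with a corner of the seat.

B is a spool: two coaxial disc flanges of radius 92 mm and thickness 7 mm, joined by a core cylinder of radius 22 mm and height 98 mm. The lower flange rests on z = 0 and the three cylinders share a vertical axis.

The spool is on top of the stool.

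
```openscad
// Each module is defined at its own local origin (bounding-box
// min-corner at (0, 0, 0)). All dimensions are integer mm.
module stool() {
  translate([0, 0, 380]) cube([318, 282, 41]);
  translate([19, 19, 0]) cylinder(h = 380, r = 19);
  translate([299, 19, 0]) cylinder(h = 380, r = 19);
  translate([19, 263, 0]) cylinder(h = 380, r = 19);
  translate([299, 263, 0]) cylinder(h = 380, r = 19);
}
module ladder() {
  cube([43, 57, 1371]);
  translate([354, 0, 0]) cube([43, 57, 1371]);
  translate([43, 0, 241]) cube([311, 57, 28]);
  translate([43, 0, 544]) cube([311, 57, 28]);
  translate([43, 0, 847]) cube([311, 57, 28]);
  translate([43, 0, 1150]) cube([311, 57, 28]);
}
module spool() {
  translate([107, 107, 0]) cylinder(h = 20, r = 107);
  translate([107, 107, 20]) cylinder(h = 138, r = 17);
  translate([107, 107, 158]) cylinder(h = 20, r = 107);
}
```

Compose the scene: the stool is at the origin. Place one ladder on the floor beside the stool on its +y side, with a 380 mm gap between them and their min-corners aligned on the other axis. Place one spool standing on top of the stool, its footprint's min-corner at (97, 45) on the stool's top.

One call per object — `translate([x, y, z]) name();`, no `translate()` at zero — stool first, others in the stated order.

stool();
translate([0, 662, 0]) ladder();
translate([97, 45, 421]) spool();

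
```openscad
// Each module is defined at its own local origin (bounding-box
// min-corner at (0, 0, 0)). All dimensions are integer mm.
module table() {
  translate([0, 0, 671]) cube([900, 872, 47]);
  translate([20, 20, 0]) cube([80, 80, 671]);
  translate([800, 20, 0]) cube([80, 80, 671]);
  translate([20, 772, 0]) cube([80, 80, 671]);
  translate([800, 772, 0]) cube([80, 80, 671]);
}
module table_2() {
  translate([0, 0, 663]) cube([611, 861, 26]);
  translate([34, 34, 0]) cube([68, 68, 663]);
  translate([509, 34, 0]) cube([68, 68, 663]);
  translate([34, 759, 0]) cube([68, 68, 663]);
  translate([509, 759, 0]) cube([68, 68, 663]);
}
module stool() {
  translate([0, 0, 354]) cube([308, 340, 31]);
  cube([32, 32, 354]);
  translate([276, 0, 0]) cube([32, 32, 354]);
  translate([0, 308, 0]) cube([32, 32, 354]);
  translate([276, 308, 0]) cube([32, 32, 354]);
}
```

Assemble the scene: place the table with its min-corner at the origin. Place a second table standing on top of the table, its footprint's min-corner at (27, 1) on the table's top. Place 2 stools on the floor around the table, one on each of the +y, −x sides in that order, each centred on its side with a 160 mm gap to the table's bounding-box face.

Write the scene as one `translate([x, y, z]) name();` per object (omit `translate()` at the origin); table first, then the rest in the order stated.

table();
translate([27, 1, 718]) table_2();
translate([296, 1032, 0]) stool();
translate([-468, 266, 0]) stool();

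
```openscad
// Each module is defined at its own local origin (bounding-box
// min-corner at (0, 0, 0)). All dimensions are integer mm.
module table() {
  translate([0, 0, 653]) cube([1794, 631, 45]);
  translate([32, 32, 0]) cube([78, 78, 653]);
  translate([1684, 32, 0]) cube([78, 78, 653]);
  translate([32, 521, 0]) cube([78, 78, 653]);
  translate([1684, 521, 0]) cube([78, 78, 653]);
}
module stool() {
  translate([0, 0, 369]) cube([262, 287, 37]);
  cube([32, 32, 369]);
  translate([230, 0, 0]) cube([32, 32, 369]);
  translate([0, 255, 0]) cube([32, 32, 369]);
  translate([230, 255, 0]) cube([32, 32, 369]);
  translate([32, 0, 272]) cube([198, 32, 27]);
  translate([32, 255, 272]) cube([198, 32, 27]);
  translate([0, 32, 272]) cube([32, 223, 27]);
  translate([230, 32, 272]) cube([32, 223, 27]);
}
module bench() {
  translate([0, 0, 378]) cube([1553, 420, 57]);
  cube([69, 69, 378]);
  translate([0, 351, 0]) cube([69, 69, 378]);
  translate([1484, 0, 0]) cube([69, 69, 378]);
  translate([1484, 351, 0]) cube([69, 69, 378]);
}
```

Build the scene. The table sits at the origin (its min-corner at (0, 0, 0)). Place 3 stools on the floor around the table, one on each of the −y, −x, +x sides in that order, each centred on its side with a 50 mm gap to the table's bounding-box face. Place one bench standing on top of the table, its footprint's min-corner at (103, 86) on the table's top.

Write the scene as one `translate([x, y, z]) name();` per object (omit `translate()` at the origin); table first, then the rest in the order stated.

table();
translate([766, -337, 0]) stool();
translate([-312, 172, 0]) stool();
translate([1844, 172, 0]) stool();
translate([103, 86, 698]) bench();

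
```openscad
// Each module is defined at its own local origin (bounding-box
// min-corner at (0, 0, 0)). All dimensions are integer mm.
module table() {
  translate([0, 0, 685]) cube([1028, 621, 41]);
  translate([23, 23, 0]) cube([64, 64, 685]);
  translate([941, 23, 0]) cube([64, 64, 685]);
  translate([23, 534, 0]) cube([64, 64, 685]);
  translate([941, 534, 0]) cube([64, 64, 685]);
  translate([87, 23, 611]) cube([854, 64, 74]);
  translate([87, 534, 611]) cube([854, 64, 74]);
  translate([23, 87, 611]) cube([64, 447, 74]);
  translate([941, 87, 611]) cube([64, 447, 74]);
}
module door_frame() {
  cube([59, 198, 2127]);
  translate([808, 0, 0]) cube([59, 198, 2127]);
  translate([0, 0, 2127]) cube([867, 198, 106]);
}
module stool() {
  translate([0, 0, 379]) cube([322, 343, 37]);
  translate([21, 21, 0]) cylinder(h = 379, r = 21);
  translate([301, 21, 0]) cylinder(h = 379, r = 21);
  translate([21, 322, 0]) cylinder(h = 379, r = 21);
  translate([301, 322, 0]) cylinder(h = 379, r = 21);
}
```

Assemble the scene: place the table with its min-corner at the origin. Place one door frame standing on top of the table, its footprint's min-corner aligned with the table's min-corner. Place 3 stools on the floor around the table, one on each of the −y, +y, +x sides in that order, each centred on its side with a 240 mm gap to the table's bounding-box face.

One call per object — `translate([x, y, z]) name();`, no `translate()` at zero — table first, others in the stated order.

table();
translate([0, 0, 726]) door_frame();
translate([353, -583, 0]) stool();
translate([353, 861, 0]) stool();
translate([1268, 139, 0]) stool();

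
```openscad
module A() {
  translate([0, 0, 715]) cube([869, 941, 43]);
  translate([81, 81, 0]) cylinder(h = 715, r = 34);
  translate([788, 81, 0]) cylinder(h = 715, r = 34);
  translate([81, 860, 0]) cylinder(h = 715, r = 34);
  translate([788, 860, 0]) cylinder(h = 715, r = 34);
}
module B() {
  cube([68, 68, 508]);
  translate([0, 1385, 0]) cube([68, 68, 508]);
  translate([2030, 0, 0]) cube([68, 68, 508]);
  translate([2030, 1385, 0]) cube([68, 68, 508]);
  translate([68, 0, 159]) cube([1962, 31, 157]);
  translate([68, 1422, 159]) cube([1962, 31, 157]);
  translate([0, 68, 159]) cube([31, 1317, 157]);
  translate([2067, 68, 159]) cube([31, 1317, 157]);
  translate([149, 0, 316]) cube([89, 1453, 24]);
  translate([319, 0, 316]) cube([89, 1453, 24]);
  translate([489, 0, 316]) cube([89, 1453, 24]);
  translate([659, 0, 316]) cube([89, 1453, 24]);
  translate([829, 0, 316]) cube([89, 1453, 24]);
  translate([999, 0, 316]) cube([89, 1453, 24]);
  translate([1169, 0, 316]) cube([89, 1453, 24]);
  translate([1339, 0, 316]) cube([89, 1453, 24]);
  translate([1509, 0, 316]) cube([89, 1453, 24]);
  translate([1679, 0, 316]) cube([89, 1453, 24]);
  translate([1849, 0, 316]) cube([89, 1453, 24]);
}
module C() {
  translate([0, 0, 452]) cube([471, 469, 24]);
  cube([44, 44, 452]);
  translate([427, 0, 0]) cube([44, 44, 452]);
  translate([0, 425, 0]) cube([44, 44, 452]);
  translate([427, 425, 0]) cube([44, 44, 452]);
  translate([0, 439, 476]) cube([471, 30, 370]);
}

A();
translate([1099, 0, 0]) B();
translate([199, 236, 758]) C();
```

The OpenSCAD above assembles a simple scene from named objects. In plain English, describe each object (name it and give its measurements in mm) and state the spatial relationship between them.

A is a table with a 869×941 mm rectangular top, 43 mm thick, top surface at z = 758 mm, supported by four round legs of 68 mm diameter, each leg's bounding box inset 47 mm from the nearest pair of top edges, running from the floor.

B is a bed frame 2098 mm long (x) by 1453 mm wide (y). Four 68×68 mm corner posts, 508 mm tall, at the corners of the footprint. Four rails of 31 mm thickness and 157 mm height run between adjacent posts with their undersides at z = 159 mm, their outer faces flush with the outside of the frame (the two x-running rails run between the posts' inner faces; the two y-running rails run between the posts' inner faces). 11 slats, each 89 mm wide (x) and 24 mm thick, lie across the top of the two x-running rails, running the full 1453 mm width of the frame in y; the slats are evenly spaced along x between the inner faces of the end posts with equal gaps (rounded down to the nearest mm) at the −x end and between each pair — any rounding remainder accumulates at the +x end.

C is a chair: 471×469 mm seat, 24 mm thick, top at z = 476 mm, on four 44 mm square corner legs flush with the seat edges. A 30 mm thick backrest slab spans the full seat width, extending 370 mm above the seat top, its back face flush with the seat's +y edge.

The bed frame is on the floor beside the table on its +x side. The chair is on top of the table, centred.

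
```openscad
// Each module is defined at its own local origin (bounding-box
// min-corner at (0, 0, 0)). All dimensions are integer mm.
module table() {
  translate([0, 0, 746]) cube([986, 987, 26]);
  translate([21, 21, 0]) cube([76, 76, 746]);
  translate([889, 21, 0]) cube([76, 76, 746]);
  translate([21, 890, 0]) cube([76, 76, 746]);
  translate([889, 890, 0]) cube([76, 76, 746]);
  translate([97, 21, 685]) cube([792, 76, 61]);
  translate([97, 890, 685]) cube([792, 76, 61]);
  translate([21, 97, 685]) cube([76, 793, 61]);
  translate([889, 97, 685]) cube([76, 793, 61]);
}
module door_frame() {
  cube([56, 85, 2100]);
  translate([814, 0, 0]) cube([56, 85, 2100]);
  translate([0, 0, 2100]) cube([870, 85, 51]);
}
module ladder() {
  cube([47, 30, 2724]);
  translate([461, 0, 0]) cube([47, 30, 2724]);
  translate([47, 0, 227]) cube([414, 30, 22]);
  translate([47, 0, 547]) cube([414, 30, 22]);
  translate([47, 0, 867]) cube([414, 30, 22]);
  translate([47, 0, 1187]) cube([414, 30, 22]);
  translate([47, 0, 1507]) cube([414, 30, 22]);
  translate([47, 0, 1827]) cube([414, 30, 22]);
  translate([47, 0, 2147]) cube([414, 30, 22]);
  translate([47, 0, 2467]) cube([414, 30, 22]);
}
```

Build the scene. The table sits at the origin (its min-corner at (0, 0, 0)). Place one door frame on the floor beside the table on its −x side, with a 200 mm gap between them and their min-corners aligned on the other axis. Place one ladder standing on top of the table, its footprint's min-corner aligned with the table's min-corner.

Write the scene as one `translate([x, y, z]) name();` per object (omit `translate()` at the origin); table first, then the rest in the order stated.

table();
translate([-1070, 0, 0]) door_frame();
translate([0, 0, 772]) ladder();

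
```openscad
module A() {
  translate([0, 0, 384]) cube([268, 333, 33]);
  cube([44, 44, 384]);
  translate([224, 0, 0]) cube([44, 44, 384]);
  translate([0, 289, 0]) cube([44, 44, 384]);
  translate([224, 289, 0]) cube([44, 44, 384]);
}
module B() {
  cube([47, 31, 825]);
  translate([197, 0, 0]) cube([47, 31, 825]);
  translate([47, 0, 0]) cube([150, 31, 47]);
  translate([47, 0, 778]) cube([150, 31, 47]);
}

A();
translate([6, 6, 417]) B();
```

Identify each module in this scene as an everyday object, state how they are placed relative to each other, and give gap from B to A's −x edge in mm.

The picture frame's min-x is at 6; the stool's min-x is 0; gap = 6 mm.

A is a stool. B is a picture frame. The picture frame is on top of the stool. The gap from the picture frame to the stool's −x edge is 6 mm.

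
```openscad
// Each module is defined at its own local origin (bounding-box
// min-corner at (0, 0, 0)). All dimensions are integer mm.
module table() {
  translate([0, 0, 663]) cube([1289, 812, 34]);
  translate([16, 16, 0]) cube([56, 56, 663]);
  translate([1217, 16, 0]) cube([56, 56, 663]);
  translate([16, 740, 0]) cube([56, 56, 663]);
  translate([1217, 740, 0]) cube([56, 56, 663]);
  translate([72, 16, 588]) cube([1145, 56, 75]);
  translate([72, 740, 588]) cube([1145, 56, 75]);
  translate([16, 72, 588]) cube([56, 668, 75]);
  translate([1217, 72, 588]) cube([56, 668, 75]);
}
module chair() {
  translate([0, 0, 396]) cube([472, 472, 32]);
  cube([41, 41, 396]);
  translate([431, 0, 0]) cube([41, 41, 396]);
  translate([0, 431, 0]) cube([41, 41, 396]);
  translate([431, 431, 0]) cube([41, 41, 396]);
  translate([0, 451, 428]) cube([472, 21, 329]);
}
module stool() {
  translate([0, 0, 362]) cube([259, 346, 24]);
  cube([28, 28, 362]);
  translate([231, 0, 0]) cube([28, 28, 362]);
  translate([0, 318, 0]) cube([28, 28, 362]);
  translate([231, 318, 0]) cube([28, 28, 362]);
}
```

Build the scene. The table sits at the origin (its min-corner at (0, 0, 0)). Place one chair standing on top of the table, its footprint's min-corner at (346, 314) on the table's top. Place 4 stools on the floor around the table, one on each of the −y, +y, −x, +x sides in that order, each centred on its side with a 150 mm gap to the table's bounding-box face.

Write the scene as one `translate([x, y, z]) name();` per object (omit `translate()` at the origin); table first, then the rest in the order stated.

table();
translate([346, 314, 697]) chair();
translate([515, -496, 0]) stool();
translate([515, 962, 0]) stool();
translate([-409, 233, 0]) stool();
translate([1439, 233, 0]) stool();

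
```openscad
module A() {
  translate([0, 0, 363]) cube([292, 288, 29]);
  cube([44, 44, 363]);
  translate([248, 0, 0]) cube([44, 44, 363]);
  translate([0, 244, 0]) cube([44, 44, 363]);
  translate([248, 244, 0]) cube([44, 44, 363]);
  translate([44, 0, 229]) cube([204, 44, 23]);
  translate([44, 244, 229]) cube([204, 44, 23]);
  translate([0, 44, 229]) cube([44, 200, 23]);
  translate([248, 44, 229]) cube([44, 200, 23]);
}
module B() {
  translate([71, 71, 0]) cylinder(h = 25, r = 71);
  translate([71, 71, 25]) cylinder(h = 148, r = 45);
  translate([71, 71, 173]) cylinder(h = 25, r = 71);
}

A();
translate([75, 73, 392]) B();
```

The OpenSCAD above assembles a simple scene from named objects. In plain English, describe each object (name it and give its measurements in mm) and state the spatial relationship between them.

A is a four-legged stool. The seat is 292×288 mm, 29 mm thick, top at z = 392 mm. It stands on four square legs, each 44×44 mm in cross-section, from z = 0 to the seat underside, each flush with a corner of the seat. Four stretchers, 44 mm wide and 23 mm tall, connect adjacent legs with their undersides at z = 229 mm, each running between the inner faces of the legs it joins and aligned with the legs' outer faces on the other axis.

B is a spool: two coaxial disc flanges of radius 71 mm and thickness 25 mm, joined by a core cylinder of radius 45 mm and height 148 mm. The lower flange rests on z = 0 and the three cylinders share a vertical axis.

The spool is on top of the stool, centred.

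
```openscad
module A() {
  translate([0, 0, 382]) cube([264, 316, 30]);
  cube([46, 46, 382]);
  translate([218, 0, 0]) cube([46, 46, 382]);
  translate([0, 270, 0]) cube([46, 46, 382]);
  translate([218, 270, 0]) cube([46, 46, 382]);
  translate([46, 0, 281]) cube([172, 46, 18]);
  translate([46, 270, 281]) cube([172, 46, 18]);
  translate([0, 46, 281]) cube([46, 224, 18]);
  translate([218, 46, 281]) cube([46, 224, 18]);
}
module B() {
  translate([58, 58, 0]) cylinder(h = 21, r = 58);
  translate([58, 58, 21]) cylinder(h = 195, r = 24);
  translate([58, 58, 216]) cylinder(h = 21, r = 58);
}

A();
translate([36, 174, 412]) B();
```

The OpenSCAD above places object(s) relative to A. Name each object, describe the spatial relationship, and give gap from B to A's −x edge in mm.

The spool's min-x is at 36; the stool's min-x is 0; gap = 36 mm.

A is a stool. B is a spool. The spool is on top of the stool. The gap from the spool to the stool's −x edge is 36 mm.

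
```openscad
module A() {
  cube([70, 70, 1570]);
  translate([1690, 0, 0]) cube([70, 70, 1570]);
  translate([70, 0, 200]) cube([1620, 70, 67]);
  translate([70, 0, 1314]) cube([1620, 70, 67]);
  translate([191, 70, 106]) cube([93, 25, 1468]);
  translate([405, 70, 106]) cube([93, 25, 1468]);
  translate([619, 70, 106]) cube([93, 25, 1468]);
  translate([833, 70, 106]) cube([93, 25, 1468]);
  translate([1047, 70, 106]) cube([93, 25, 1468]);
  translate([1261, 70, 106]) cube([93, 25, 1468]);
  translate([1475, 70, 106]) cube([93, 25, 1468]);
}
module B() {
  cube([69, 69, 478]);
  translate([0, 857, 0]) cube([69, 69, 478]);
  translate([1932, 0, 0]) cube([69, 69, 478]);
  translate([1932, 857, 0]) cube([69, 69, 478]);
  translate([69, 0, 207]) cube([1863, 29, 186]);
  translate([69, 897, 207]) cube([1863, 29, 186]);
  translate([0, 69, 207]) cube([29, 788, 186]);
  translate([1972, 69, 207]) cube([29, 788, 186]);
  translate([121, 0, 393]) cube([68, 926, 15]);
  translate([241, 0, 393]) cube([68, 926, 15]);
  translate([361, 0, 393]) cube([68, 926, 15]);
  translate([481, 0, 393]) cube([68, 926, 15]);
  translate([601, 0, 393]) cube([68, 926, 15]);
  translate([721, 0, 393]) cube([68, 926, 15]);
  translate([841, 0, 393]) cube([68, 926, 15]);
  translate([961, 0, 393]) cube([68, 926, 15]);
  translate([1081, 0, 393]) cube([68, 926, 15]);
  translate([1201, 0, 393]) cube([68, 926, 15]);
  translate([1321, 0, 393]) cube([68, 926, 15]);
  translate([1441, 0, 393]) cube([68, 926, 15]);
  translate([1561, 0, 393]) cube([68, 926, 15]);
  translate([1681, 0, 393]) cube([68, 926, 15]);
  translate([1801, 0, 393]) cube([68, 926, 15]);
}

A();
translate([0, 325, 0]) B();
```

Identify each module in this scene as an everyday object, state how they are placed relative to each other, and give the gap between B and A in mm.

A is a fence section. B is a bed frame. The bed frame is on the floor beside the fence section on its +y side. The gap between the bed frame and the fence section is 230 mm.

The bed frame's nearest face is 230 mm from the fence section's +y face.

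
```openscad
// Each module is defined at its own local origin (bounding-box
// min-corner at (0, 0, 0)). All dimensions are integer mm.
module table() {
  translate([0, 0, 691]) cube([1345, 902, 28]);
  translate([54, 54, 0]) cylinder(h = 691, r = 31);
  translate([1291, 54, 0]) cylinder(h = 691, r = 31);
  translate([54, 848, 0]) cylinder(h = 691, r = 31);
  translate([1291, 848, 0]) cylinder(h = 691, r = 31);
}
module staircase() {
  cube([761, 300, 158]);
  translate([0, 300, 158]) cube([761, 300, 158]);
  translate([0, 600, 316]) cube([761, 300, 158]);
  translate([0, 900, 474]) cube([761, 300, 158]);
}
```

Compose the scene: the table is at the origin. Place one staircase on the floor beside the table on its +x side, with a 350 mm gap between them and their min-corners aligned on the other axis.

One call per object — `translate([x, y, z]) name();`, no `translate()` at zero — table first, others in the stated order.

table();
translate([1695, 0, 0]) staircase();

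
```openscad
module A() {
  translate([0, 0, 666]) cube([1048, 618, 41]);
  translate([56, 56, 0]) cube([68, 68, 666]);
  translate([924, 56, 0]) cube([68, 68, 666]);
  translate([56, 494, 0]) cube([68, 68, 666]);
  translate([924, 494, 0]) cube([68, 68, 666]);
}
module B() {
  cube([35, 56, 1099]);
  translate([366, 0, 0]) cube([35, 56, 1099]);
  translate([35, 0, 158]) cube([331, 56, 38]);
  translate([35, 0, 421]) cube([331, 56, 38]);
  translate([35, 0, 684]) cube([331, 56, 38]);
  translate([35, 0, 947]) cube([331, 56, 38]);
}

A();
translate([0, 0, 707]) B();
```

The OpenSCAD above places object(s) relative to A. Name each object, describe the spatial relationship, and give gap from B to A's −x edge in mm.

The ladder's min-x is at 0; the table's min-x is 0; gap = 0 mm.

A is a table. B is a ladder. The ladder is on top of the table. The gap from the ladder to the table's −x edge is 0 mm.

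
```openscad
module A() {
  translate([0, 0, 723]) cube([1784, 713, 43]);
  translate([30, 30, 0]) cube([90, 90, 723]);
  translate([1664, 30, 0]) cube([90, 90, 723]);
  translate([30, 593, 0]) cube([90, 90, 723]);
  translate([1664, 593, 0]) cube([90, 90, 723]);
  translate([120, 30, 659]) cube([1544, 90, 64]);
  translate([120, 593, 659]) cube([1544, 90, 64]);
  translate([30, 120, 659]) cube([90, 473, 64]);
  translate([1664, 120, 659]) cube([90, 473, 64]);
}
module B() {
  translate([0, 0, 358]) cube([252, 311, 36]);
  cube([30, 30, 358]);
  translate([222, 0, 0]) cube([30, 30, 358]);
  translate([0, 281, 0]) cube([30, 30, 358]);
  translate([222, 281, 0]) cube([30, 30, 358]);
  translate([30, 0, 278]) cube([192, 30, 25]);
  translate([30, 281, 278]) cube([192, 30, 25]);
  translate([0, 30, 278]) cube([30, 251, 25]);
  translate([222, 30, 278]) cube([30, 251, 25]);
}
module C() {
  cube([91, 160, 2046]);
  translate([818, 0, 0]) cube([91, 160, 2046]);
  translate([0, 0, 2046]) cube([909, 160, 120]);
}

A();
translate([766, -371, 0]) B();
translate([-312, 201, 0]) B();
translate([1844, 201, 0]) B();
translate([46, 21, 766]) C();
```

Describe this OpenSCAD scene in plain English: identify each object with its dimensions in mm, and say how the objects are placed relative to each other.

A is a rectangular dining table. The top is 1784×713×43 mm with its upper surface at z = 766 mm. It stands on four 90×90 mm square legs, each inset 30 mm from the nearest pair of top edges, running from the floor to the underside of the top. Four apron rails, 90 mm thick and 64 mm tall, run between adjacent legs with their top edges flush with the underside of the top and their outer faces flush with the legs' outer faces.

B is a four-legged stool. The seat is a 252×311×36 mm slab whose top surface is at z = 394 mm; four square legs, each 30×30 mm in cross-section, run from the floor (z = 0) to the underside of the seat, each flush with a corner of the seat. Four stretchers, 30 mm wide and 25 mm tall, connect adjacent legs with their undersides at z = 278 mm, each running between the inner faces of the legs it joins and aligned with the legs' outer faces on the other axis.

C is a door frame. The clear opening is 727 mm wide and 2046 mm high. Two 91 mm wide jambs, 160 mm deep, stand either side of the opening from the floor to the top of the opening. A 120 mm thick head sits across the top of both jambs, spanning the full outside width of the frame.

Three stools sit around the table at the −y, −x, +x sides. The door frame is on top of the table.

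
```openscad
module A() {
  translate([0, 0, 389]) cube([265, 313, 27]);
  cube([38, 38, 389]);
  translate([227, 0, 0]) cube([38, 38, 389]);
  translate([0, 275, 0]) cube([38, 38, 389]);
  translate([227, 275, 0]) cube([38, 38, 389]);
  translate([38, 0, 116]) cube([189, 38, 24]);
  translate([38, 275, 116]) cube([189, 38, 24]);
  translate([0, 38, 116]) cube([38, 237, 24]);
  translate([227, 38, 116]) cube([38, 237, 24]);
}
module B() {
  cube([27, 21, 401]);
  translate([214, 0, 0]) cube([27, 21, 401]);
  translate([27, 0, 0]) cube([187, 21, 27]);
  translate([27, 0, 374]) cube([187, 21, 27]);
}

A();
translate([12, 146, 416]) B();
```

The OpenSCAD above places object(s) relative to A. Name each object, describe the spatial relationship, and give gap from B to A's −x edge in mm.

The picture frame's min-x is at 12; the stool's min-x is 0; gap = 12 mm.

A is a stool. B is a picture frame. The picture frame is on top of the stool, centred. The gap from the picture frame to the stool's −x edge is 12 mm.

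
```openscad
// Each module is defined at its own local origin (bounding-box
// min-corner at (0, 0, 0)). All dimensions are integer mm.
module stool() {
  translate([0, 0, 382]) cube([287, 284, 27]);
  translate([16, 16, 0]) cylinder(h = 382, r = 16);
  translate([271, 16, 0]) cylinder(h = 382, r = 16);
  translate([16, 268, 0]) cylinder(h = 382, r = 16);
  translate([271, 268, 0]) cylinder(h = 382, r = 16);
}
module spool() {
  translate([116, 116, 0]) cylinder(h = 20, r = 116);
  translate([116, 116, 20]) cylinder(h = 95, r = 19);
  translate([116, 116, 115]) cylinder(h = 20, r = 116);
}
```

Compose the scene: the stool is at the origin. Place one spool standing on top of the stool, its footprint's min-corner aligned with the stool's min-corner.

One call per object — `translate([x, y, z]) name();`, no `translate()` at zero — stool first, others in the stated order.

stool();
translate([0, 0, 409]) spool();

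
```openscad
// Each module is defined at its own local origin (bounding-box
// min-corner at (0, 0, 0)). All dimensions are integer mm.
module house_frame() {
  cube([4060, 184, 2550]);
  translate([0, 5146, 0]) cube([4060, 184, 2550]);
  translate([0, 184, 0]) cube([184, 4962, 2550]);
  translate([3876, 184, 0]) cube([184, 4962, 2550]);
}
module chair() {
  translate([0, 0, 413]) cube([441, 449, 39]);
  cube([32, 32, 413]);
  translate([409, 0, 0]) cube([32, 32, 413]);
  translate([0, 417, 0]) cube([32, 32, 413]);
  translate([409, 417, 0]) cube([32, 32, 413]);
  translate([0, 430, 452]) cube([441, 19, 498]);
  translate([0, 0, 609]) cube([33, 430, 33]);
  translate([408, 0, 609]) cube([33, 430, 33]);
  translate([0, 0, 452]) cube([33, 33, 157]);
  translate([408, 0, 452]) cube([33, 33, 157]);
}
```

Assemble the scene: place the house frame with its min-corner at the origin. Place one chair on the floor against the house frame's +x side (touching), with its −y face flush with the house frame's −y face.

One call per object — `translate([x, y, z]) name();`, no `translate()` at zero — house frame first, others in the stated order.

house_frame();
translate([4060, 0, 0]) chair();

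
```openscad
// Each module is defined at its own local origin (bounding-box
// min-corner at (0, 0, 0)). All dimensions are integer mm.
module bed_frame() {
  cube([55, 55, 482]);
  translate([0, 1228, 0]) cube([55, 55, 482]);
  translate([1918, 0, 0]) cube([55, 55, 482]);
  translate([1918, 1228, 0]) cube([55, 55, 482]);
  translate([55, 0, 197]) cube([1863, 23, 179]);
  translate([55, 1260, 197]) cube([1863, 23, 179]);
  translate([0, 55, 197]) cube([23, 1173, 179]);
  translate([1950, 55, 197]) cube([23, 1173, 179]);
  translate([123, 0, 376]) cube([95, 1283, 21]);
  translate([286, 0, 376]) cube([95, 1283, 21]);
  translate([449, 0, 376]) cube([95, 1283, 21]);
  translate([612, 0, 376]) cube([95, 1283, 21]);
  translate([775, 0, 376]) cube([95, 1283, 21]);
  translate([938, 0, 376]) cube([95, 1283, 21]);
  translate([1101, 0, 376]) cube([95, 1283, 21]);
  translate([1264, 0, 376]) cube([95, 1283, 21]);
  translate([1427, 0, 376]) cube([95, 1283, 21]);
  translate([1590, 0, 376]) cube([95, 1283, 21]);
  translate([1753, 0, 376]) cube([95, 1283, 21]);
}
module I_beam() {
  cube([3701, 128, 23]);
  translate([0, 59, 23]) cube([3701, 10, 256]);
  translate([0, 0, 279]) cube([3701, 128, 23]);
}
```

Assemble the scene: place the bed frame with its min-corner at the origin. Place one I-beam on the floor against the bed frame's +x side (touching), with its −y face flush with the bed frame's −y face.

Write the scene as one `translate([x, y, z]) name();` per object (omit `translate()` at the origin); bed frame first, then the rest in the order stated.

bed_frame();
translate([1973, 0, 0]) I_beam();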